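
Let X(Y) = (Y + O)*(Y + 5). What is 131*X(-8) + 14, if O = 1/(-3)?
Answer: 3289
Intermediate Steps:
O = -1/3 ≈ -0.33333
X(Y) = (5 + Y)*(-1/3 + Y) (X(Y) = (Y - 1/3)*(Y + 5) = (-1/3 + Y)*(5 + Y) = (5 + Y)*(-1/3 + Y))
131*X(-8) + 14 = 131*(-5/3 + (-8)**2 + (14/3)*(-8)) + 14 = 131*(-5/3 + 64 - 112/3) + 14 = 131*25 + 14 = 3275 + 14 = 3289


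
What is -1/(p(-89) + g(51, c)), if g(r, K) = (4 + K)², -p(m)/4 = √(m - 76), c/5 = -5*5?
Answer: -1331/19487411 - 4*I*√165/214361521 ≈ -6.8301e-5 - 2.3969e-7*I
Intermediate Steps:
c = -125 (c = 5*(-5*5) = 5*(-25) = -125)
p(m) = -4*√(-76 + m) (p(m) = -4*√(m - 76) = -4*√(-76 + m))
-1/(p(-89) + g(51, c)) = -1/(-4*√(-76 - 89) + (4 - 125)²) = -1/(-4*I*√165 + (-121)²) = -1/(-4*I*√165 + 14641) = -1/(14641 - 4*I*√165)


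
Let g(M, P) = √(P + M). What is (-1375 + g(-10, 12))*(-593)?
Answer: 815375 - 593*√2 ≈ 8.1454e+5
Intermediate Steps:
g(M, P) = √(M + P)
(-1375 + g(-10, 12))*(-593) = (-1375 + √(-10 + 12))*(-593) = (-1375 + √2)*(-593) = 815375 - 593*√2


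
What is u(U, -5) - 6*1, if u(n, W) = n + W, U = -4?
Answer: -15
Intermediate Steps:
u(n, W) = W + n
u(U, -5) - 6*1 = (-5 - 4) - 6*1 = -9 - 6 = -15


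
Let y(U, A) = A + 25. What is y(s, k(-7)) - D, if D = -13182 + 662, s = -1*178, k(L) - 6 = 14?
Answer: 12565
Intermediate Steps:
k(L) = 20 (k(L) = 6 + 14 = 20)
s = -178
y(U, A) = 25 + A
D = -12520
y(s, k(-7)) - D = (25 + 20) - 1*(-12520) = 45 + 12520 = 12565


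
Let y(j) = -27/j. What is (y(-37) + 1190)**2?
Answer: 1941019249/1369 ≈ 1.4178e+6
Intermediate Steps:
(y(-37) + 1190)**2 = (-27/(-37) + 1190)**2 = (-27*(-1/37) + 1190)**2 = (27/37 + 1190)**2 = (44057/37)**2 = 1941019249/1369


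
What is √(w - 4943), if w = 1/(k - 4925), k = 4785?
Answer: I*√24220735/70 ≈ 70.307*I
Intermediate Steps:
w = -1/140 (w = 1/(4785 - 4925) = 1/(-140) = -1/140 ≈ -0.0071429)
√(w - 4943) = √(-1/140 - 4943) = √(-692021/140) = I*√24220735/70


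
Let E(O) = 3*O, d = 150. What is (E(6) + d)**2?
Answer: 28224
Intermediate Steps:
(E(6) + d)**2 = (3*6 + 150)**2 = (18 + 150)**2 = 168**2 = 28224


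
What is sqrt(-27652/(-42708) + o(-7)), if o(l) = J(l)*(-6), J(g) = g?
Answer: sqrt(4861739919)/10677 ≈ 6.5305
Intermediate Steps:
o(l) = -6*l (o(l) = l*(-6) = -6*l)
sqrt(-27652/(-42708) + o(-7)) = sqrt(-27652/(-42708) - 6*(-7)) = sqrt(-27652*(-1/42708) + 42) = sqrt(6913/10677 + 42) = sqrt(455347/10677) = sqrt(4861739919)/10677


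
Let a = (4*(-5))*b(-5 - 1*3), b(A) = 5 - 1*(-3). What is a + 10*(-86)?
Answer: -1020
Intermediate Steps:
b(A) = 8 (b(A) = 5 + 3 = 8)
a = -160 (a = (4*(-5))*8 = -20*8 = -160)
a + 10*(-86) = -160 + 10*(-86) = -160 - 860 = -1020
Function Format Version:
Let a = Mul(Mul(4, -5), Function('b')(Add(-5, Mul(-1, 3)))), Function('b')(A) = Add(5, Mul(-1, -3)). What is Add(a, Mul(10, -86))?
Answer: -1020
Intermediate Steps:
Function('b')(A) = 8 (Function('b')(A) = Add(5, 3) = 8)
a = -160 (a = Mul(Mul(4, -5), 8) = Mul(-20, 8) = -160)
Add(a, Mul(10, -86)) = Add(-160, Mul(10, -86)) = Add(-160, -860) = -1020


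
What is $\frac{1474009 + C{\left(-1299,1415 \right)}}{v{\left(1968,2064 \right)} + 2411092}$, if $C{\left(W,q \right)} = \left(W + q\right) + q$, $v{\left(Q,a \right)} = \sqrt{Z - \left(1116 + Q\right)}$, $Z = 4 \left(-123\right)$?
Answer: $\frac{88941567242}{145334115901} - \frac{73777 i \sqrt{894}}{145334115901} \approx 0.61198 - 1.5178 \cdot 10^{-5} i$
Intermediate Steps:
$Z = -492$
$v{\left(Q,a \right)} = \sqrt{-1608 - Q}$ ($v{\left(Q,a \right)} = \sqrt{-492 - \left(1116 + Q\right)} = \sqrt{-1608 - Q}$)
$C{\left(W,q \right)} = W + 2 q$
$\frac{1474009 + C{\left(-1299,1415 \right)}}{v{\left(1968,2064 \right)} + 2411092} = \frac{1474009 + \left(-1299 + 2 \cdot 1415\right)}{\sqrt{-1608 - 1968} + 2411092} = \frac{1474009 + \left(-1299 + 2830\right)}{\sqrt{-1608 - 1968} + 2411092} = \frac{1474009 + 1531}{\sqrt{-3576} + 2411092} = \frac{1475540}{2 i \sqrt{894} + 2411092} = \frac{1475540}{2411092 + 2 i \sqrt{894}}$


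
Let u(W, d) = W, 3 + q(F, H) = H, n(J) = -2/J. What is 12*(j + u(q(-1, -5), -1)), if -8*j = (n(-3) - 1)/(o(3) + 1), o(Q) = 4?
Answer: -959/10 ≈ -95.900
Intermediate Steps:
q(F, H) = -3 + H
j = 1/120 (j = -(-2/(-3) - 1)/(8*(4 + 1)) = -(-2*(-1/3) - 1)/(8*5) = -(2/3 - 1)/(8*5) = -(-1)/(24*5) = -1/8*(-1/15) = 1/120 ≈ 0.0083333)
12*(j + u(q(-1, -5), -1)) = 12*(1/120 + (-3 - 5)) = 12*(1/120 - 8) = 12*(-959/120) = -959/10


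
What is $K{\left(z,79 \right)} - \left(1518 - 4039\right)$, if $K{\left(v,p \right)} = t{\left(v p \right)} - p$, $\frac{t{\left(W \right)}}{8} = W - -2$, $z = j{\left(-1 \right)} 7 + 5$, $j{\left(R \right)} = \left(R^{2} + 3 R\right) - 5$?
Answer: $-25350$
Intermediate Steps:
$j{\left(R \right)} = -5 + R^{2} + 3 R$
$z = -44$ ($z = \left(-5 + \left(-1\right)^{2} + 3 \left(-1\right)\right) 7 + 5 = \left(-5 + 1 - 3\right) 7 + 5 = \left(-7\right) 7 + 5 = -49 + 5 = -44$)
$t{\left(W \right)} = 16 + 8 W$ ($t{\left(W \right)} = 8 \left(W - -2\right) = 8 \left(W + 2\right) = 8 \left(2 + W\right) = 16 + 8 W$)
$K{\left(v,p \right)} = 16 - p + 8 p v$ ($K{\left(v,p \right)} = \left(16 + 8 v p\right) - p = \left(16 + 8 p v\right) - p = 16 - p + 8 p v$)
$K{\left(z,79 \right)} - \left(1518 - 4039\right) = \left(16 - 79 + 8 \cdot 79 \left(-44\right)\right) - \left(1518 - 4039\right) = \left(16 - 79 - 27808\right) - -2521 = -27871 + 2521 = -25350$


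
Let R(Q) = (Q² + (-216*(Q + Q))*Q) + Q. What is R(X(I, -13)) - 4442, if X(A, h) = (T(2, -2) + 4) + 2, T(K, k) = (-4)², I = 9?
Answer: -213024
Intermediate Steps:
T(K, k) = 16
X(A, h) = 22 (X(A, h) = (16 + 4) + 2 = 20 + 2 = 22)
R(Q) = Q - 431*Q² (R(Q) = (Q² + (-432*Q)*Q) + Q = (Q² - 432*Q²) + Q = -431*Q² + Q = Q - 431*Q²)
R(X(I, -13)) - 4442 = 22*(1 - 431*22) - 4442 = 22*(1 - 9482) - 4442 = 22*(-9481) - 4442 = -208582 - 4442 = -213024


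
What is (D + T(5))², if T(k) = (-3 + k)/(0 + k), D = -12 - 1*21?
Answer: 26569/25 ≈ 1062.8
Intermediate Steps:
D = -33 (D = -12 - 21 = -33)
T(k) = (-3 + k)/k
(D + T(5))² = (-33 + (-3 + 5)/5)² = (-33 + (⅕)*2)² = (-33 + ⅖)² = (-163/5)² = 26569/25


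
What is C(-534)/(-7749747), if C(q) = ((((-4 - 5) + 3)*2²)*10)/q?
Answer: -40/689727483 ≈ -5.7994e-8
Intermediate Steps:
C(q) = -240/q (C(q) = (((-9 + 3)*4)*10)/q = (-6*4*10)/q = (-24*10)/q = -240/q)
C(-534)/(-7749747) = -240/(-534)/(-7749747) = -240*(-1/534)*(-1/7749747) = (40/89)*(-1/7749747) = -40/689727483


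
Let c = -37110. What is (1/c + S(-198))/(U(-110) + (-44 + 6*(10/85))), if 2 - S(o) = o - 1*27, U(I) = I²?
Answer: 143207473/7606214040 ≈ 0.018828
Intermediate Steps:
S(o) = 29 - o (S(o) = 2 - (o - 1*27) = 2 - (o - 27) = 2 - (-27 + o) = 2 + (27 - o) = 29 - o)
(1/c + S(-198))/(U(-110) + (-44 + 6*(10/85))) = (1/(-37110) + (29 - 1*(-198)))/((-110)² + (-44 + 6*(10/85))) = (-1/37110 + (29 + 198))/(12100 + (-44 + 6*(10*(1/85)))) = (-1/37110 + 227)/(12100 + (-44 + 6*(2/17))) = 8423969/(37110*(12100 + (-44 + 12/17))) = 8423969/(37110*(12100 - 736/17)) = 8423969/(37110*(204964/17)) = (8423969/37110)*(17/204964) = 143207473/7606214040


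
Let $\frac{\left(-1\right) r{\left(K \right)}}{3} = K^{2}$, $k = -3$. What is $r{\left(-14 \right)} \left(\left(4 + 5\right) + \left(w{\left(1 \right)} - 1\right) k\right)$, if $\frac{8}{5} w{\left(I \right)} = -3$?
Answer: $- \frac{20727}{2} \approx -10364.0$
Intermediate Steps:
$w{\left(I \right)} = - \frac{15}{8}$ ($w{\left(I \right)} = \frac{5}{8} \left(-3\right) = - \frac{15}{8}$)
$r{\left(K \right)} = - 3 K^{2}$
$r{\left(-14 \right)} \left(\left(4 + 5\right) + \left(w{\left(1 \right)} - 1\right) k\right) = - 3 \left(-14\right)^{2} \left(\left(4 + 5\right) + \left(- \frac{15}{8} - 1\right) \left(-3\right)\right) = \left(-3\right) 196 \left(9 - - \frac{69}{8}\right) = - 588 \left(9 + \frac{69}{8}\right) = \left(-588\right) \frac{141}{8} = - \frac{20727}{2}$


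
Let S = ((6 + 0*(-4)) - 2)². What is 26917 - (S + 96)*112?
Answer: 14373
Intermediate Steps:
S = 16 (S = ((6 + 0) - 2)² = (6 - 2)² = 4² = 16)
26917 - (S + 96)*112 = 26917 - (16 + 96)*112 = 26917 - 112*112 = 26917 - 1*12544 = 26917 - 12544 = 14373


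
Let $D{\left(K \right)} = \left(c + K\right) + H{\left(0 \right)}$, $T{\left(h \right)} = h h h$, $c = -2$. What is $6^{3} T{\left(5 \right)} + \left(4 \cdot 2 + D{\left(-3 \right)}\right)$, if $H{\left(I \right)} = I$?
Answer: $27003$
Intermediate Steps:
$T{\left(h \right)} = h^{3}$ ($T{\left(h \right)} = h^{2} h = h^{3}$)
$D{\left(K \right)} = -2 + K$ ($D{\left(K \right)} = \left(-2 + K\right) + 0 = -2 + K$)
$6^{3} T{\left(5 \right)} + \left(4 \cdot 2 + D{\left(-3 \right)}\right) = 6^{3} \cdot 5^{3} + \left(4 \cdot 2 - 5\right) = 216 \cdot 125 + \left(8 - 5\right) = 27000 + 3 = 27003$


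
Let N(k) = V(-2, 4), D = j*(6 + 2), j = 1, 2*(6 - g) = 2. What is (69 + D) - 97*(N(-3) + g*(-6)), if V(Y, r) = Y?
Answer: 3181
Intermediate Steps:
g = 5 (g = 6 - ½*2 = 6 - 1 = 5)
D = 8 (D = 1*(6 + 2) = 1*8 = 8)
N(k) = -2
(69 + D) - 97*(N(-3) + g*(-6)) = (69 + 8) - 97*(-2 + 5*(-6)) = 77 - 97*(-2 - 30) = 77 - 97*(-32) = 77 + 3104 = 3181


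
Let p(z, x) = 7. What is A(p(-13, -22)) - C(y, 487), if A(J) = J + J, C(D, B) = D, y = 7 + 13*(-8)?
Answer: 111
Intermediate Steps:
y = -97 (y = 7 - 104 = -97)
A(J) = 2*J
A(p(-13, -22)) - C(y, 487) = 2*7 - 1*(-97) = 14 + 97 = 111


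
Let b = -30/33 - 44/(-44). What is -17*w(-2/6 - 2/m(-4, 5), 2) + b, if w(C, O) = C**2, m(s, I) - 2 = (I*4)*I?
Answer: -379/187 ≈ -2.0267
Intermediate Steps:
m(s, I) = 2 + 4*I**2 (m(s, I) = 2 + (I*4)*I = 2 + (4*I)*I = 2 + 4*I**2)
b = 1/11 (b = -30*1/33 - 44*(-1/44) = -10/11 + 1 = 1/11 ≈ 0.090909)
-17*w(-2/6 - 2/m(-4, 5), 2) + b = -17*(-2/6 - 2/(2 + 4*5**2))**2 + 1/11 = -17*(-2*1/6 - 2/(2 + 4*25))**2 + 1/11 = -17*(-1/3 - 2/(2 + 100))**2 + 1/11 = -17*(-1/3 - 2/102)**2 + 1/11 = -17*(-1/3 - 2*1/102)**2 + 1/11 = -17*(-1/3 - 1/51)**2 + 1/11 = -17*(-6/17)**2 + 1/11 = -17*36/289 + 1/11 = -36/17 + 1/11 = -379/187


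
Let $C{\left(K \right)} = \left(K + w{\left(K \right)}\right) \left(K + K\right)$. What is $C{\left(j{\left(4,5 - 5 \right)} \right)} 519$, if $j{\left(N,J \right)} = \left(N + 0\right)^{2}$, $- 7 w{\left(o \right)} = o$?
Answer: $\frac{1594368}{7} \approx 2.2777 \cdot 10^{5}$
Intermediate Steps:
$w{\left(o \right)} = - \frac{o}{7}$
$j{\left(N,J \right)} = N^{2}$
$C{\left(K \right)} = \frac{12 K^{2}}{7}$ ($C{\left(K \right)} = \left(K - \frac{K}{7}\right) \left(K + K\right) = \frac{6 K}{7} \cdot 2 K = \frac{12 K^{2}}{7}$)
$C{\left(j{\left(4,5 - 5 \right)} \right)} 519 = \frac{12 \left(4^{2}\right)^{2}}{7} \cdot 519 = \frac{12 \cdot 16^{2}}{7} \cdot 519 = \frac{12}{7} \cdot 256 \cdot 519 = \frac{3072}{7} \cdot 519 = \frac{1594368}{7}$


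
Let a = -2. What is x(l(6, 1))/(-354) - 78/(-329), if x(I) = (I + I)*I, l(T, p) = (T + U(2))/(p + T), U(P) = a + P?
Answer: 31650/135877 ≈ 0.23293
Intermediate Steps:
U(P) = -2 + P
l(T, p) = T/(T + p) (l(T, p) = (T + (-2 + 2))/(p + T) = (T + 0)/(T + p) = T/(T + p))
x(I) = 2*I² (x(I) = (2*I)*I = 2*I²)
x(l(6, 1))/(-354) - 78/(-329) = (2*(6/(6 + 1))²)/(-354) - 78/(-329) = (2*(6/7)²)*(-1/354) - 78*(-1/329) = (2*(6*(⅐))²)*(-1/354) + 78/329 = (2*(6/7)²)*(-1/354) + 78/329 = (2*(36/49))*(-1/354) + 78/329 = (72/49)*(-1/354) + 78/329 = -12/2891 + 78/329 = 31650/135877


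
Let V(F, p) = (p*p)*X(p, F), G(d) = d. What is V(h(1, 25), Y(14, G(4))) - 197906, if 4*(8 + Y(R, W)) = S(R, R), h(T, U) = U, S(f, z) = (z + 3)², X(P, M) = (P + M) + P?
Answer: 13944051/32 ≈ 4.3575e+5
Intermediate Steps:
X(P, M) = M + 2*P (X(P, M) = (M + P) + P = M + 2*P)
S(f, z) = (3 + z)²
Y(R, W) = -8 + (3 + R)²/4
V(F, p) = p²*(F + 2*p) (V(F, p) = (p*p)*(F + 2*p) = p²*(F + 2*p))
V(h(1, 25), Y(14, G(4))) - 197906 = (-8 + (3 + 14)²/4)²*(25 + 2*(-8 + (3 + 14)²/4)) - 197906 = (-8 + (¼)*17²)²*(25 + 2*(-8 + (¼)*17²)) - 197906 = (-8 + (¼)*289)²*(25 + 2*(-8 + (¼)*289)) - 197906 = (-8 + 289/4)²*(25 + 2*(-8 + 289/4)) - 197906 = (257/4)²*(25 + 2*(257/4)) - 197906 = 66049*(25 + 257/2)/16 - 197906 = (66049/16)*(307/2) - 197906 = 20277043/32 - 197906 = 13944051/32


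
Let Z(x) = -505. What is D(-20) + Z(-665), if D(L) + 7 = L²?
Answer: -112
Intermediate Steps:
D(L) = -7 + L²
D(-20) + Z(-665) = (-7 + (-20)²) - 505 = (-7 + 400) - 505 = 393 - 505 = -112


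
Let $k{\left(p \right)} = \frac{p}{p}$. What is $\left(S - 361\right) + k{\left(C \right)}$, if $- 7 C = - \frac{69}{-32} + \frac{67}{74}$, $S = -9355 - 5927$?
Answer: $-15642$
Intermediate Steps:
$S = -15282$
$C = - \frac{3625}{8288}$ ($C = - \frac{- \frac{69}{-32} + \frac{67}{74}}{7} = - \frac{\left(-69\right) \left(- \frac{1}{32}\right) + 67 \cdot \frac{1}{74}}{7} = - \frac{\frac{69}{32} + \frac{67}{74}}{7} = \left(- \frac{1}{7}\right) \frac{3625}{1184} = - \frac{3625}{8288} \approx -0.43738$)
$k{\left(p \right)} = 1$
$\left(S - 361\right) + k{\left(C \right)} = \left(-15282 - 361\right) + 1 = -15643 + 1 = -15642$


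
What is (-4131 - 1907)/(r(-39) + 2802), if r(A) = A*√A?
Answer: -5639492/2636841 - 78494*I*√39/2636841 ≈ -2.1387 - 0.1859*I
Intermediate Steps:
r(A) = A^(3/2)
(-4131 - 1907)/(r(-39) + 2802) = (-4131 - 1907)/((-39)^(3/2) + 2802) = -6038/(-39*I*√39 + 2802) = -6038/(2802 - 39*I*√39)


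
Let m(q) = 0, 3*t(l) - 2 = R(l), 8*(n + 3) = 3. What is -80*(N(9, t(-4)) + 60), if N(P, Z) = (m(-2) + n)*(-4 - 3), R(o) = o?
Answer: -6270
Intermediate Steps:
n = -21/8 (n = -3 + (⅛)*3 = -3 + 3/8 = -21/8 ≈ -2.6250)
t(l) = ⅔ + l/3
N(P, Z) = 147/8 (N(P, Z) = (0 - 21/8)*(-4 - 3) = -21/8*(-7) = 147/8)
-80*(N(9, t(-4)) + 60) = -80*(147/8 + 60) = -80*627/8 = -6270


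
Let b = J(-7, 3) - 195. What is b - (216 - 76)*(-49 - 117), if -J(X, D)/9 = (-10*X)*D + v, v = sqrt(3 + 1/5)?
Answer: 21155 - 36*sqrt(5)/5 ≈ 21139.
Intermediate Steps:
v = 4*sqrt(5)/5 (v = sqrt(3 + 1*(1/5)) = sqrt(3 + 1/5) = sqrt(16/5) = 4*sqrt(5)/5 ≈ 1.7889)
J(X, D) = -36*sqrt(5)/5 + 90*D*X (J(X, D) = -9*((-10*X)*D + 4*sqrt(5)/5) = -9*(-10*D*X + 4*sqrt(5)/5) = -9*(4*sqrt(5)/5 - 10*D*X) = -36*sqrt(5)/5 + 90*D*X)
b = -2085 - 36*sqrt(5)/5 (b = (-36*sqrt(5)/5 + 90*3*(-7)) - 195 = (-36*sqrt(5)/5 - 1890) - 195 = (-1890 - 36*sqrt(5)/5) - 195 = -2085 - 36*sqrt(5)/5 ≈ -2101.1)
b - (216 - 76)*(-49 - 117) = (-2085 - 36*sqrt(5)/5) - (216 - 76)*(-49 - 117) = (-2085 - 36*sqrt(5)/5) - 140*(-166) = (-2085 - 36*sqrt(5)/5) - 1*(-23240) = (-2085 - 36*sqrt(5)/5) + 23240 = 21155 - 36*sqrt(5)/5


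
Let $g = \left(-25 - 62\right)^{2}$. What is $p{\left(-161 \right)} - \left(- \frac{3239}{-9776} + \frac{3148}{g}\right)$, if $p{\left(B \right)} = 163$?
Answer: $\frac{12005819833}{73994544} \approx 162.25$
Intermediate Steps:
$g = 7569$ ($g = \left(-87\right)^{2} = 7569$)
$p{\left(-161 \right)} - \left(- \frac{3239}{-9776} + \frac{3148}{g}\right) = 163 - \left(- \frac{3239}{-9776} + \frac{3148}{7569}\right) = 163 - \left(\left(-3239\right) \left(- \frac{1}{9776}\right) + 3148 \cdot \frac{1}{7569}\right) = 163 - \left(\frac{3239}{9776} + \frac{3148}{7569}\right) = 163 - \frac{55290839}{73994544} = \frac{12005819833}{73994544}$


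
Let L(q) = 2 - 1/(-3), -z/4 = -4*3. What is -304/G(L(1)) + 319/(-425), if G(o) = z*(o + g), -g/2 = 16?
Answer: -20316/37825 ≈ -0.53711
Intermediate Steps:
z = 48 (z = -(-16)*3 = -4*(-12) = 48)
L(q) = 7/3 (L(q) = 2 - 1*(-1/3) = 2 + 1/3 = 7/3)
g = -32 (g = -2*16 = -32)
G(o) = -1536 + 48*o (G(o) = 48*(o - 32) = 48*(-32 + o) = -1536 + 48*o)
-304/G(L(1)) + 319/(-425) = -304/(-1536 + 48*(7/3)) + 319/(-425) = -304/(-1536 + 112) + 319*(-1/425) = -304/(-1424) - 319/425 = -304*(-1/1424) - 319/425 = 19/89 - 319/425 = -20316/37825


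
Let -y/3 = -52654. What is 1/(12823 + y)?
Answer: 1/170785 ≈ 5.8553e-6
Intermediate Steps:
y = 157962 (y = -3*(-52654) = 157962)
1/(12823 + y) = 1/(12823 + 157962) = 1/170785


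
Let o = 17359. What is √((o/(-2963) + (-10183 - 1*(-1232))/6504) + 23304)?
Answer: 7*√44143210820766858/9635676 ≈ 152.63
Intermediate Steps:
√((o/(-2963) + (-10183 - 1*(-1232))/6504) + 23304) = √((17359/(-2963) + (-10183 - 1*(-1232))/6504) + 23304) = √((17359*(-1/2963) + (-10183 + 1232)*(1/6504)) + 23304) = √((-17359/2963 - 8951*1/6504) + 23304) = √((-17359/2963 - 8951/6504) + 23304) = √(-139424749/19271352 + 23304) = √(448960162259/19271352) = 7*√44143210820766858/9635676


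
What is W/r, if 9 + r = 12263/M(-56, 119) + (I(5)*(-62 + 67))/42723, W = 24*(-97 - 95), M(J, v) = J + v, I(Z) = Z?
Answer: -459357696/18507029 ≈ -24.821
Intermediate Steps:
W = -4608 (W = 24*(-192) = -4608)
r = 18507029/99687 (r = -9 + (12263/(-56 + 119) + (5*(-62 + 67))/42723) = -9 + (12263/63 + (5*5)*(1/42723)) = -9 + (12263*(1/63) + 25*(1/42723)) = -9 + (12263/63 + 25/42723) = -9 + 19404212/99687 = 18507029/99687 ≈ 185.65)
W/r = -4608/18507029/99687 = -4608*99687/18507029 = -459357696/18507029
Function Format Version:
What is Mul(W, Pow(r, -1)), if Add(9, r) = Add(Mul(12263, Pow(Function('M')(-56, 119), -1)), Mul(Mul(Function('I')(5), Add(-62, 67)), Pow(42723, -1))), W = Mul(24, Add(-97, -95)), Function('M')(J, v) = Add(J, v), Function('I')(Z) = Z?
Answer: Rational(-459357696, 18507029) ≈ -24.821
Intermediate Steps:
W = -4608 (W = Mul(24, -192) = -4608)
r = Rational(18507029, 99687) (r = Add(-9, Add(Mul(12263, Pow(Add(-56, 119), -1)), Mul(Mul(5, Add(-62, 67)), Pow(42723, -1)))) = Add(-9, Add(Mul(12263, Pow(63, -1)), Mul(Mul(5, 5), Rational(1, 42723)))) = Add(-9, Add(Mul(12263, Rational(1, 63)), Mul(25, Rational(1, 42723)))) = Add(-9, Add(Rational(12263, 63), Rational(25, 42723))) = Add(-9, Rational(19404212, 99687)) = Rational(18507029, 99687) ≈ 185.65)
Mul(W, Pow(r, -1)) = Mul(-4608, Pow(Rational(18507029, 99687), -1)) = Mul(-4608, Rational(99687, 18507029)) = Rational(-459357696, 18507029)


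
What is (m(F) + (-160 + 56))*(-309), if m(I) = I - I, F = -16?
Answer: 32136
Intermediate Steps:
m(I) = 0
(m(F) + (-160 + 56))*(-309) = (0 + (-160 + 56))*(-309) = (0 - 104)*(-309) = -104*(-309) = 32136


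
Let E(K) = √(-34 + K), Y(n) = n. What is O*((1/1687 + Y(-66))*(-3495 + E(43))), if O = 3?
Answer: 1166408316/1687 ≈ 6.9141e+5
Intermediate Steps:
O*((1/1687 + Y(-66))*(-3495 + E(43))) = 3*((1/1687 - 66)*(-3495 + √(-34 + 43))) = 3*((1/1687 - 66)*(-3495 + √9)) = 3*(-111341*(-3495 + 3)/1687) = 3*(-111341/1687*(-3492)) = 3*(388802772/1687) = 1166408316/1687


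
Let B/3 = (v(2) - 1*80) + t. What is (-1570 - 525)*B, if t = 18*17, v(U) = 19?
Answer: -1539825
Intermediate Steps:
t = 306
B = 735 (B = 3*((19 - 1*80) + 306) = 3*((19 - 80) + 306) = 3*(-61 + 306) = 3*245 = 735)
(-1570 - 525)*B = (-1570 - 525)*735 = -2095*735 = -1539825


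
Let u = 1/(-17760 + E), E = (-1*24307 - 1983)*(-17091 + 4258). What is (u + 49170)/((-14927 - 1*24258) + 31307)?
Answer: -16588080197701/2657736339180 ≈ -6.2414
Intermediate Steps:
E = 337379570 (E = (-24307 - 1983)*(-12833) = -26290*(-12833) = 337379570)
u = 1/337361810 (u = 1/(-17760 + 337379570) = 1/337361810 ≈ 2.9642e-9)
(u + 49170)/((-14927 - 1*24258) + 31307) = (1/337361810 + 49170)/((-14927 - 1*24258) + 31307) = 16588080197701/(337361810*((-14927 - 24258) + 31307)) = 16588080197701/(337361810*(-39185 + 31307)) = (16588080197701/337361810)/(-7878) = (16588080197701/337361810)*(-1/7878) = -16588080197701/2657736339180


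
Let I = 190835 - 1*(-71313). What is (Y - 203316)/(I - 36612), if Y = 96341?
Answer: -106975/225536 ≈ -0.47431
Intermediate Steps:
I = 262148 (I = 190835 + 71313 = 262148)
(Y - 203316)/(I - 36612) = (96341 - 203316)/(262148 - 36612) = -106975/225536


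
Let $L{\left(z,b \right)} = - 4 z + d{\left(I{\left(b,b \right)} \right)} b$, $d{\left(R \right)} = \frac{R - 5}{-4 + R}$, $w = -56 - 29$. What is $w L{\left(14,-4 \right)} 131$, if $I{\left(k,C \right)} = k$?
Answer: $\frac{1347335}{2} \approx 6.7367 \cdot 10^{5}$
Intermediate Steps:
$w = -85$
$d{\left(R \right)} = \frac{-5 + R}{-4 + R}$
$L{\left(z,b \right)} = - 4 z + \frac{b \left(-5 + b\right)}{-4 + b}$ ($L{\left(z,b \right)} = - 4 z + \frac{-5 + b}{-4 + b} b = - 4 z + \frac{b \left(-5 + b\right)}{-4 + b}$)
$w L{\left(14,-4 \right)} 131 = - 85 \frac{- 4 \left(-5 - 4\right) - 56 \left(-4 - 4\right)}{-4 - 4} \cdot 131 = - 85 \frac{\left(-4\right) \left(-9\right) - 56 \left(-8\right)}{-8} \cdot 131 = - 85 \left(- \frac{36 + 448}{8}\right) 131 = - 85 \left(\left(- \frac{1}{8}\right) 484\right) 131 = \left(-85\right) \left(- \frac{121}{2}\right) 131 = \frac{10285}{2} \cdot 131 = \frac{1347335}{2}$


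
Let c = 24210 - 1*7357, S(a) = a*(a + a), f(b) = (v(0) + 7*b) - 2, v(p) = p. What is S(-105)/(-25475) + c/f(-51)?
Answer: -17489845/365821 ≈ -47.810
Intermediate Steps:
f(b) = -2 + 7*b (f(b) = (0 + 7*b) - 2 = 7*b - 2 = -2 + 7*b)
S(a) = 2*a² (S(a) = a*(2*a) = 2*a²)
c = 16853 (c = 24210 - 7357 = 16853)
S(-105)/(-25475) + c/f(-51) = (2*(-105)²)/(-25475) + 16853/(-2 + 7*(-51)) = (2*11025)*(-1/25475) + 16853/(-2 - 357) = 22050*(-1/25475) + 16853/(-359) = -882/1019 + 16853*(-1/359) = -882/1019 - 16853/359 = -17489845/365821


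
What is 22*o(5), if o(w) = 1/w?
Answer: 22/5 ≈ 4.4000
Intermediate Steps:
22*o(5) = 22/5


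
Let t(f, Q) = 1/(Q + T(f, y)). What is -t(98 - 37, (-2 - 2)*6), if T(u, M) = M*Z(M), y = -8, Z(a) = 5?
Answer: 1/64 ≈ 0.015625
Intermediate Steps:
T(u, M) = 5*M (T(u, M) = M*5 = 5*M)
t(f, Q) = 1/(-40 + Q) (t(f, Q) = 1/(Q + 5*(-8)) = 1/(Q - 40) = 1/(-40 + Q))
-t(98 - 37, (-2 - 2)*6) = -1/(-40 + (-2 - 2)*6) = -1/(-40 - 4*6) = -1/(-40 - 24) = -1/(-64) = -1*(-1/64) = 1/64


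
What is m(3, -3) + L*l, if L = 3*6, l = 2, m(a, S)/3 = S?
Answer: 27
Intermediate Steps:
m(a, S) = 3*S
L = 18
m(3, -3) + L*l = 3*(-3) + 18*2 = -9 + 36 = 27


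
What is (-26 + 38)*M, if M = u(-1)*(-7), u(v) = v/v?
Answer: -84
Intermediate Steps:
u(v) = 1
M = -7 (M = 1*(-7) = -7)
(-26 + 38)*M = (-26 + 38)*(-7) = 12*(-7) = -84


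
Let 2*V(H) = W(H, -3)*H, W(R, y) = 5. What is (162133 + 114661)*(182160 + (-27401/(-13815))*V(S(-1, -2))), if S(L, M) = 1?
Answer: 139316448911717/2763 ≈ 5.0422e+10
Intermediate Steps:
V(H) = 5*H/2 (V(H) = (5*H)/2 = 5*H/2)
(162133 + 114661)*(182160 + (-27401/(-13815))*V(S(-1, -2))) = (162133 + 114661)*(182160 + (-27401/(-13815))*((5/2)*1)) = 276794*(182160 - 27401*(-1/13815)*(5/2)) = 276794*(182160 + (27401/13815)*(5/2)) = 276794*(182160 + 27401/5526) = 276794*(1006643561/5526) = 139316448911717/2763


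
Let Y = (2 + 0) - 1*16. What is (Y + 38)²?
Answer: 576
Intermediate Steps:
Y = -14 (Y = 2 - 16 = -14)
(Y + 38)² = (-14 + 38)² = 24² = 576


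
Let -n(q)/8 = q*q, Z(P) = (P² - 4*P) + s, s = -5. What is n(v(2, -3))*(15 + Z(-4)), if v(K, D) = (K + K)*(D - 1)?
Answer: -86016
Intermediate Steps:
v(K, D) = 2*K*(-1 + D) (v(K, D) = (2*K)*(-1 + D) = 2*K*(-1 + D))
Z(P) = -5 + P² - 4*P (Z(P) = (P² - 4*P) - 5 = -5 + P² - 4*P)
n(q) = -8*q² (n(q) = -8*q*q = -8*q²)
n(v(2, -3))*(15 + Z(-4)) = (-8*16*(-1 - 3)²)*(15 + (-5 + (-4)² - 4*(-4))) = (-8*(2*2*(-4))²)*(15 + (-5 + 16 + 16)) = (-8*(-16)²)*(15 + 27) = -8*256*42 = -2048*42 = -86016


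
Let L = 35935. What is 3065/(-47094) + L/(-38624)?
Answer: -905352725/909479328 ≈ -0.99546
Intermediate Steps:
3065/(-47094) + L/(-38624) = 3065/(-47094) + 35935/(-38624) = 3065*(-1/47094) + 35935*(-1/38624) = -3065/47094 - 35935/38624 = -905352725/909479328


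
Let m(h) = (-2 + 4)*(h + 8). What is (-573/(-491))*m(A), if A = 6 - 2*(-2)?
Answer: 20628/491 ≈ 42.012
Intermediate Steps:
A = 10 (A = 6 + 4 = 10)
m(h) = 16 + 2*h (m(h) = 2*(8 + h) = 16 + 2*h)
(-573/(-491))*m(A) = (-573/(-491))*(16 + 2*10) = (-573*(-1/491))*(16 + 20) = (573/491)*36 = 20628/491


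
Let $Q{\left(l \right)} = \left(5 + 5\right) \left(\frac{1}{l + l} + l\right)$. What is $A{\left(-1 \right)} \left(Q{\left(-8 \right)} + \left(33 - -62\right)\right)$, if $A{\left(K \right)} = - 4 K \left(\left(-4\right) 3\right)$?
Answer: $-690$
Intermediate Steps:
$A{\left(K \right)} = 48 K$ ($A{\left(K \right)} = - 4 K \left(-12\right) = 48 K$)
$Q{\left(l \right)} = \frac{5}{l} + 10 l$ ($Q{\left(l \right)} = 10 \left(\frac{1}{2 l} + l\right) = 10 \left(l + \frac{1}{2 l}\right) = \frac{5}{l} + 10 l$)
$A{\left(-1 \right)} \left(Q{\left(-8 \right)} + \left(33 - -62\right)\right) = 48 \left(-1\right) \left(\left(\frac{5}{-8} + 10 \left(-8\right)\right) + \left(33 - -62\right)\right) = - 48 \left(\left(5 \left(- \frac{1}{8}\right) - 80\right) + \left(33 + 62\right)\right) = - 48 \left(\left(- \frac{5}{8} - 80\right) + 95\right) = - 48 \left(- \frac{645}{8} + 95\right) = \left(-48\right) \frac{115}{8} = -690$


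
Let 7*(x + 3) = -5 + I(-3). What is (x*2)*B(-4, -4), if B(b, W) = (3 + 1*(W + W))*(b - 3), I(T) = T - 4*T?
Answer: -170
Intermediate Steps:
I(T) = -3*T
B(b, W) = (-3 + b)*(3 + 2*W) (B(b, W) = (3 + 1*(2*W))*(-3 + b) = (3 + 2*W)*(-3 + b) = (-3 + b)*(3 + 2*W))
x = -17/7 (x = -3 + (-5 - 3*(-3))/7 = -3 + (-5 + 9)/7 = -3 + (⅐)*4 = -3 + 4/7 = -17/7 ≈ -2.4286)
(x*2)*B(-4, -4) = (-17/7*2)*(-9 - 6*(-4) + 3*(-4) + 2*(-4)*(-4)) = -34*(-9 + 24 - 12 + 32)/7 = -34/7*35 = -170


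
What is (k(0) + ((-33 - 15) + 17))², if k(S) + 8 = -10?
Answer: 2401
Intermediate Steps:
k(S) = -18 (k(S) = -8 - 10 = -18)
(k(0) + ((-33 - 15) + 17))² = (-18 + ((-33 - 15) + 17))² = (-18 + (-48 + 17))² = (-18 - 31)² = (-49)² = 2401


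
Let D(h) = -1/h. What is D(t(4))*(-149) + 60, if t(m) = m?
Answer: 389/4 ≈ 97.250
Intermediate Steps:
D(t(4))*(-149) + 60 = -1/4*(-149) + 60 = 149/4 + 60 = 389/4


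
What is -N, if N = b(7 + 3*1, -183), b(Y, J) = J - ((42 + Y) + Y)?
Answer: 245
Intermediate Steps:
b(Y, J) = -42 + J - 2*Y (b(Y, J) = J - (42 + 2*Y) = J + (-42 - 2*Y) = -42 + J - 2*Y)
N = -245 (N = -42 - 183 - 2*(7 + 3*1) = -42 - 183 - 2*(7 + 3) = -42 - 183 - 2*10 = -42 - 183 - 20 = -245)
-N = -1*(-245) = 245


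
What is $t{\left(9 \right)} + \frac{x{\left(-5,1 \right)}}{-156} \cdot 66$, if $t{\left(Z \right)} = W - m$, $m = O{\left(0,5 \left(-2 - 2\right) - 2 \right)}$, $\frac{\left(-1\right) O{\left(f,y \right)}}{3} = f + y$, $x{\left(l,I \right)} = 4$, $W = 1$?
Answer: $- \frac{867}{13} \approx -66.692$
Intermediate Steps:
$O{\left(f,y \right)} = - 3 f - 3 y$ ($O{\left(f,y \right)} = - 3 \left(f + y\right) = - 3 f - 3 y$)
$m = 66$ ($m = \left(-3\right) 0 - 3 \left(5 \left(-2 - 2\right) - 2\right) = 0 - 3 \left(5 \left(-4\right) - 2\right) = 0 - 3 \left(-20 - 2\right) = 0 - -66 = 0 + 66 = 66$)
$t{\left(Z \right)} = -65$ ($t{\left(Z \right)} = 1 - 66 = -65$)
$t{\left(9 \right)} + \frac{x{\left(-5,1 \right)}}{-156} \cdot 66 = -65 + \frac{4}{-156} \cdot 66 = -65 + 4 \left(- \frac{1}{156}\right) 66 = -65 - \frac{22}{13} = - \frac{867}{13}$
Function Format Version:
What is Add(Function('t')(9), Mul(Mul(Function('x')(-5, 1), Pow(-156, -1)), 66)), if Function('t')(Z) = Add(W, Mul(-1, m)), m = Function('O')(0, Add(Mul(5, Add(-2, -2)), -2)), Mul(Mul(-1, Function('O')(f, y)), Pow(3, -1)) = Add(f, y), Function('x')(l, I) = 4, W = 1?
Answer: Rational(-867, 13) ≈ -66.692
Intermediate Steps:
Function('O')(f, y) = Add(Mul(-3, f), Mul(-3, y)) (Function('O')(f, y) = Mul(-3, Add(f, y)) = Add(Mul(-3, f), Mul(-3, y)))
m = 66 (m = Add(Mul(-3, 0), Mul(-3, Add(Mul(5, Add(-2, -2)), -2))) = Add(0, Mul(-3, Add(Mul(5, -4), -2))) = Add(0, Mul(-3, Add(-20, -2))) = Add(0, Mul(-3, -22)) = Add(0, 66) = 66)
Function('t')(Z) = -65 (Function('t')(Z) = Add(1, Mul(-1, 66)) = Add(1, -66) = -65)
Add(Function('t')(9), Mul(Mul(Function('x')(-5, 1), Pow(-156, -1)), 66)) = Add(-65, Mul(Mul(4, Pow(-156, -1)), 66)) = Add(-65, Mul(Mul(4, Rational(-1, 156)), 66)) = Add(-65, Mul(Rational(-1, 39), 66)) = Add(-65, Rational(-22, 13)) = Rational(-867, 13)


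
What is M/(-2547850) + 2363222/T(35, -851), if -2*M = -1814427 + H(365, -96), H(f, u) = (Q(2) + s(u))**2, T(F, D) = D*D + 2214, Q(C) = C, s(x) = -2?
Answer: 2144848671239/740318583100 ≈ 2.8972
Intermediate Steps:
T(F, D) = 2214 + D**2 (T(F, D) = D**2 + 2214 = 2214 + D**2)
H(f, u) = 0 (H(f, u) = (2 - 2)**2 = 0**2 = 0)
M = 1814427/2 (M = -(-1814427 + 0)/2 = -1/2*(-1814427) = 1814427/2 ≈ 9.0721e+5)
M/(-2547850) + 2363222/T(35, -851) = (1814427/2)/(-2547850) + 2363222/(2214 + (-851)**2) = (1814427/2)*(-1/2547850) + 2363222/(2214 + 724201) = -1814427/5095700 + 2363222/726415 = 2144848671239/740318583100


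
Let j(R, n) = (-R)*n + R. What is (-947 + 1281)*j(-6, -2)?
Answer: -6012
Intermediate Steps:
j(R, n) = R - R*n (j(R, n) = -R*n + R = R - R*n)
(-947 + 1281)*j(-6, -2) = (-947 + 1281)*(-6*(1 - 1*(-2))) = 334*(-6*(1 + 2)) = 334*(-6*3) = 334*(-18) = -6012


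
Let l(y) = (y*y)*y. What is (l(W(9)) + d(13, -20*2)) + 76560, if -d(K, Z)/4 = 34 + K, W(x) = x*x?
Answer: 607813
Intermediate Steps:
W(x) = x²
d(K, Z) = -136 - 4*K (d(K, Z) = -4*(34 + K) = -136 - 4*K)
l(y) = y³ (l(y) = y²*y = y³)
(l(W(9)) + d(13, -20*2)) + 76560 = ((9²)³ + (-136 - 4*13)) + 76560 = (81³ + (-136 - 52)) + 76560 = (531441 - 188) + 76560 = 531253 + 76560 = 607813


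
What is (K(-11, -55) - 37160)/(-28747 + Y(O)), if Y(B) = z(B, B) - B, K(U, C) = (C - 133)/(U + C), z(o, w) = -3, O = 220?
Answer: 613093/478005 ≈ 1.2826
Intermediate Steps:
K(U, C) = (-133 + C)/(C + U)
Y(B) = -3 - B
(K(-11, -55) - 37160)/(-28747 + Y(O)) = ((-133 - 55)/(-55 - 11) - 37160)/(-28747 + (-3 - 1*220)) = (-188/(-66) - 37160)/(-28747 + (-3 - 220)) = (-1/66*(-188) - 37160)/(-28747 - 223) = (94/33 - 37160)/(-28970) = -1226186/33*(-1/28970) = 613093/478005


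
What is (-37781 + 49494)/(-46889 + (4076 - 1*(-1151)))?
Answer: -11713/41662 ≈ -0.28114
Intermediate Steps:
(-37781 + 49494)/(-46889 + (4076 - 1*(-1151))) = 11713/(-46889 + (4076 + 1151)) = 11713/(-46889 + 5227) = 11713/(-41662) = 11713*(-1/41662) = -11713/41662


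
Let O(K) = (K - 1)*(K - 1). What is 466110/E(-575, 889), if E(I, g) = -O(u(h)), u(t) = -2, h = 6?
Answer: -51790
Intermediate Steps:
O(K) = (-1 + K)² (O(K) = (-1 + K)*(-1 + K) = (-1 + K)²)
E(I, g) = -9 (E(I, g) = -(-1 - 2)² = -1*(-3)² = -1*9 = -9)
466110/E(-575, 889) = 466110/(-9) = 466110*(-⅑) = -51790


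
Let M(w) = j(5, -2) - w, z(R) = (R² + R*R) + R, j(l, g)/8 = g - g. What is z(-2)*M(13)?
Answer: -78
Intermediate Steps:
j(l, g) = 0 (j(l, g) = 8*(g - g) = 8*0 = 0)
z(R) = R + 2*R² (z(R) = (R² + R²) + R = 2*R² + R = R + 2*R²)
M(w) = -w (M(w) = 0 - w = -w)
z(-2)*M(13) = (-2*(1 + 2*(-2)))*(-1*13) = -2*(1 - 4)*(-13) = -2*(-3)*(-13) = 6*(-13) = -78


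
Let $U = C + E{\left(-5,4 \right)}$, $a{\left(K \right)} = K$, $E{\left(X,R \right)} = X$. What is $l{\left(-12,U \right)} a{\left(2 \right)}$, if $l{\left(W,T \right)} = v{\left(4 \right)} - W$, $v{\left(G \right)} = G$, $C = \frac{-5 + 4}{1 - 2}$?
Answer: $32$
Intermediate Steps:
$C = 1$ ($C = - \frac{1}{-1} = \left(-1\right) \left(-1\right) = 1$)
$U = -4$ ($U = 1 - 5 = -4$)
$l{\left(W,T \right)} = 4 - W$
$l{\left(-12,U \right)} a{\left(2 \right)} = \left(4 - -12\right) 2 = \left(4 + 12\right) 2 = 16 \cdot 2 = 32$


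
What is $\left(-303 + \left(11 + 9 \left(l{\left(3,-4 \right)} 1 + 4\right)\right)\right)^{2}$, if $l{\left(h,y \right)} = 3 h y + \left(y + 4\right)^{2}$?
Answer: $336400$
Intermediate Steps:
$l{\left(h,y \right)} = \left(4 + y\right)^{2} + 3 h y$ ($l{\left(h,y \right)} = 3 h y + \left(4 + y\right)^{2} = \left(4 + y\right)^{2} + 3 h y$)
$\left(-303 + \left(11 + 9 \left(l{\left(3,-4 \right)} 1 + 4\right)\right)\right)^{2} = \left(-303 + \left(11 + 9 \left(\left(\left(4 - 4\right)^{2} + 3 \cdot 3 \left(-4\right)\right) 1 + 4\right)\right)\right)^{2} = \left(-303 + \left(11 + 9 \left(\left(0^{2} - 36\right) 1 + 4\right)\right)\right)^{2} = \left(-303 + \left(11 + 9 \left(\left(0 - 36\right) 1 + 4\right)\right)\right)^{2} = \left(-303 + \left(11 + 9 \left(\left(-36\right) 1 + 4\right)\right)\right)^{2} = \left(-303 + \left(11 + 9 \left(-36 + 4\right)\right)\right)^{2} = \left(-303 + \left(11 + 9 \left(-32\right)\right)\right)^{2} = \left(-303 + \left(11 - 288\right)\right)^{2} = \left(-303 - 277\right)^{2} = \left(-580\right)^{2} = 336400$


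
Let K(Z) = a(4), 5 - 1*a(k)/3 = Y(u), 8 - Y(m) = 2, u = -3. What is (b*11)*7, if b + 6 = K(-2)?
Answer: -693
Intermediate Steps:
Y(m) = 6 (Y(m) = 8 - 1*2 = 8 - 2 = 6)
a(k) = -3 (a(k) = 15 - 3*6 = 15 - 18 = -3)
K(Z) = -3
b = -9 (b = -6 - 3 = -9)
(b*11)*7 = -9*11*7 = -99*7 = -693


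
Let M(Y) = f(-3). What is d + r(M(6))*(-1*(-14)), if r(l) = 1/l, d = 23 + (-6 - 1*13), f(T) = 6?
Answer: 19/3 ≈ 6.3333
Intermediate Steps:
M(Y) = 6
d = 4 (d = 23 + (-6 - 13) = 23 - 19 = 4)
r(l) = 1/l
d + r(M(6))*(-1*(-14)) = 4 + (-1*(-14))/6 = 4 + (1/6)*14 = 4 + 7/3 = 19/3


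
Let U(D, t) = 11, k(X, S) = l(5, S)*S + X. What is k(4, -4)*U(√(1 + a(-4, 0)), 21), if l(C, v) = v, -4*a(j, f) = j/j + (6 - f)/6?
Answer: 220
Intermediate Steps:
a(j, f) = -½ + f/24 (a(j, f) = -(j/j + (6 - f)/6)/4 = -(1 + (6 - f)*(⅙))/4 = -(1 + (1 - f/6))/4 = -(2 - f/6)/4 = -½ + f/24)
k(X, S) = X + S² (k(X, S) = S*S + X = S² + X = X + S²)
k(4, -4)*U(√(1 + a(-4, 0)), 21) = (4 + (-4)²)*11 = (4 + 16)*11 = 20*11 = 220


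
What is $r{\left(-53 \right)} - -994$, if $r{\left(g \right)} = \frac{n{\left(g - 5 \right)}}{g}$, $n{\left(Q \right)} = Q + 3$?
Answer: $\frac{52737}{53} \approx 995.04$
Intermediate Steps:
$n{\left(Q \right)} = 3 + Q$
$r{\left(g \right)} = \frac{-2 + g}{g}$ ($r{\left(g \right)} = \frac{3 + \left(g - 5\right)}{g} = \frac{3 + \left(-5 + g\right)}{g} = \frac{-2 + g}{g}$)
$r{\left(-53 \right)} - -994 = \frac{-2 - 53}{-53} - -994 = \left(- \frac{1}{53}\right) \left(-55\right) + 994 = \frac{55}{53} + 994 = \frac{52737}{53}$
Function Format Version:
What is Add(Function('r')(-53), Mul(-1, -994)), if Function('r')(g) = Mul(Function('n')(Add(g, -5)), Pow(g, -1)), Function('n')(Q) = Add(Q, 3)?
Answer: Rational(52737, 53) ≈ 995.04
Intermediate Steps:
Function('n')(Q) = Add(3, Q)
Function('r')(g) = Mul(Pow(g, -1), Add(-2, g)) (Function('r')(g) = Mul(Add(3, Add(g, -5)), Pow(g, -1)) = Mul(Add(3, Add(-5, g)), Pow(g, -1)) = Mul(Add(-2, g), Pow(g, -1)) = Mul(Pow(g, -1), Add(-2, g)))
Add(Function('r')(-53), Mul(-1, -994)) = Add(Mul(Pow(-53, -1), Add(-2, -53)), Mul(-1, -994)) = Add(Mul(Rational(-1, 53), -55), 994) = Add(Rational(55, 53), 994) = Rational(52737, 53)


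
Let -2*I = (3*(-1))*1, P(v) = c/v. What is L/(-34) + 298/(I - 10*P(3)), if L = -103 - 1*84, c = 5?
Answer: -2575/182 ≈ -14.148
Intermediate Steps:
P(v) = 5/v
L = -187 (L = -103 - 84 = -187)
I = 3/2 (I = -3*(-1)/2 = -(-3)/2 = -½*(-3) = 3/2 ≈ 1.5000)
L/(-34) + 298/(I - 10*P(3)) = -187/(-34) + 298/(3/2 - 50/3) = -187*(-1/34) + 298/(3/2 - 50/3) = 11/2 + 298/(3/2 - 10*5/3) = 11/2 + 298/(3/2 - 50/3) = 11/2 + 298/(-91/6) = 11/2 + 298*(-6/91) = 11/2 - 1788/91 = -2575/182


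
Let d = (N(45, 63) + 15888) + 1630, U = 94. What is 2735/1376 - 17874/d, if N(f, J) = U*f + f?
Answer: 35009231/29987168 ≈ 1.1675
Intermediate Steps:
N(f, J) = 95*f (N(f, J) = 94*f + f = 95*f)
d = 21793 (d = (95*45 + 15888) + 1630 = (4275 + 15888) + 1630 = 20163 + 1630 = 21793)
2735/1376 - 17874/d = 2735/1376 - 17874/21793 = 35009231/29987168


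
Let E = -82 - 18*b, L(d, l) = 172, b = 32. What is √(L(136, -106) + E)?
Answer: 9*I*√6 ≈ 22.045*I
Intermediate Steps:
E = -658 (E = -82 - 18*32 = -82 - 576 = -658)
√(L(136, -106) + E) = √(172 - 658) = √(-486) = 9*I*√6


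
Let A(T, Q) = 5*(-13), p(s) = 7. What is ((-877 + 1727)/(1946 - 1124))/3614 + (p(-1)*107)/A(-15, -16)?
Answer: -85577117/7426770 ≈ -11.523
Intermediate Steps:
A(T, Q) = -65
((-877 + 1727)/(1946 - 1124))/3614 + (p(-1)*107)/A(-15, -16) = ((-877 + 1727)/(1946 - 1124))/3614 + (7*107)/(-65) = (850/822)*(1/3614) + 749*(-1/65) = (850*(1/822))*(1/3614) - 749/65 = (425/411)*(1/3614) - 749/65 = 425/1485354 - 749/65 = -85577117/7426770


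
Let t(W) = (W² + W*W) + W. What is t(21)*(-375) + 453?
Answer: -338172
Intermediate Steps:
t(W) = W + 2*W² (t(W) = (W² + W²) + W = 2*W² + W = W + 2*W²)
t(21)*(-375) + 453 = (21*(1 + 2*21))*(-375) + 453 = (21*(1 + 42))*(-375) + 453 = (21*43)*(-375) + 453 = 903*(-375) + 453 = -338625 + 453 = -338172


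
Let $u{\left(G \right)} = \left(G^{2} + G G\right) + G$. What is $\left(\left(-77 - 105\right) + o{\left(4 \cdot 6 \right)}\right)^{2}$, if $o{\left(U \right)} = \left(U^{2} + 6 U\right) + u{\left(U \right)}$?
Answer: $2937796$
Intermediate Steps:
$u{\left(G \right)} = G + 2 G^{2}$ ($u{\left(G \right)} = \left(G^{2} + G^{2}\right) + G = 2 G^{2} + G = G + 2 G^{2}$)
$o{\left(U \right)} = U^{2} + 6 U + U \left(1 + 2 U\right)$ ($o{\left(U \right)} = \left(U^{2} + 6 U\right) + U \left(1 + 2 U\right) = U^{2} + 6 U + U \left(1 + 2 U\right)$)
$\left(\left(-77 - 105\right) + o{\left(4 \cdot 6 \right)}\right)^{2} = \left(\left(-77 - 105\right) + 4 \cdot 6 \left(7 + 3 \cdot 4 \cdot 6\right)\right)^{2} = \left(-182 + 24 \left(7 + 3 \cdot 24\right)\right)^{2} = \left(-182 + 24 \left(7 + 72\right)\right)^{2} = \left(-182 + 24 \cdot 79\right)^{2} = \left(-182 + 1896\right)^{2} = 1714^{2} = 2937796$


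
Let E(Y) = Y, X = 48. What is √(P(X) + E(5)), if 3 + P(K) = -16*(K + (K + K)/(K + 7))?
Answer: I*√2401630/55 ≈ 28.177*I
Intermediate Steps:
P(K) = -3 - 16*K - 32*K/(7 + K) (P(K) = -3 - 16*(K + (K + K)/(K + 7)) = -3 - 16*(K + (2*K)/(7 + K)) = -3 - 16*(K + 2*K/(7 + K)) = -3 + (-16*K - 32*K/(7 + K)) = -3 - 16*K - 32*K/(7 + K))
√(P(X) + E(5)) = √((-21 - 147*48 - 16*48²)/(7 + 48) + 5) = √((-21 - 7056 - 16*2304)/55 + 5) = √((-21 - 7056 - 36864)/55 + 5) = √((1/55)*(-43941) + 5) = √(-43941/55 + 5) = √(-43666/55) = I*√2401630/55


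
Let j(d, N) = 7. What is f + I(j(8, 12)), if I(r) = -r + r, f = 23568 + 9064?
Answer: 32632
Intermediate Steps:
f = 32632
I(r) = 0
f + I(j(8, 12)) = 32632 + 0 = 32632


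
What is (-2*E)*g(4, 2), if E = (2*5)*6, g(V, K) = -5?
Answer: 600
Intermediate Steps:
E = 60 (E = 10*6 = 60)
(-2*E)*g(4, 2) = -2*60*(-5) = -120*(-5) = 600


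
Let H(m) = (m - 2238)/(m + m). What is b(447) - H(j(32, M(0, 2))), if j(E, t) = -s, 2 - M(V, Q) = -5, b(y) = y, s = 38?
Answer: 7924/19 ≈ 417.05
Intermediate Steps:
M(V, Q) = 7 (M(V, Q) = 2 - 1*(-5) = 2 + 5 = 7)
j(E, t) = -38 (j(E, t) = -1*38 = -38)
H(m) = (-2238 + m)/(2*m) (H(m) = (-2238 + m)/((2*m)) = (-2238 + m)*(1/(2*m)) = (-2238 + m)/(2*m))
b(447) - H(j(32, M(0, 2))) = 447 - (-2238 - 38)/(2*(-38)) = 447 - (-1)*(-2276)/(2*38) = 447 - 1*569/19 = 447 - 569/19 = 7924/19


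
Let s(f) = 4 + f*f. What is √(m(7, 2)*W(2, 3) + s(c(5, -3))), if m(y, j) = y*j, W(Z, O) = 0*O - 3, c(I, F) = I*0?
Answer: I*√38 ≈ 6.1644*I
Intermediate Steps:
c(I, F) = 0
W(Z, O) = -3 (W(Z, O) = 0 - 3 = -3)
m(y, j) = j*y
s(f) = 4 + f²
√(m(7, 2)*W(2, 3) + s(c(5, -3))) = √((2*7)*(-3) + (4 + 0²)) = √(14*(-3) + (4 + 0)) = √(-42 + 4) = √(-38) = I*√38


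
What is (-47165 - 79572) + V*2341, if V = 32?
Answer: -51825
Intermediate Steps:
(-47165 - 79572) + V*2341 = (-47165 - 79572) + 32*2341 = -126737 + 74912 = -51825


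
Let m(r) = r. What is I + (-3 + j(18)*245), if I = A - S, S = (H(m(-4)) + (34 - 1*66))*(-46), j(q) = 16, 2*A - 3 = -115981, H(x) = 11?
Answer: -55038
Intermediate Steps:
A = -57989 (A = 3/2 + (½)*(-115981) = 3/2 - 115981/2 = -57989)
S = 966 (S = (11 + (34 - 1*66))*(-46) = (11 + (34 - 66))*(-46) = (11 - 32)*(-46) = -21*(-46) = 966)
I = -58955 (I = -57989 - 1*966 = -57989 - 966 = -58955)
I + (-3 + j(18)*245) = -58955 + (-3 + 16*245) = -58955 + (-3 + 3920) = -58955 + 3917 = -55038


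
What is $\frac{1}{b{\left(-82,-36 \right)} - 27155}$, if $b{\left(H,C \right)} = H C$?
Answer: $- \frac{1}{24203} \approx -4.1317 \cdot 10^{-5}$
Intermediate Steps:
$b{\left(H,C \right)} = C H$
$\frac{1}{b{\left(-82,-36 \right)} - 27155} = \frac{1}{\left(-36\right) \left(-82\right) - 27155} = \frac{1}{2952 - 27155} = \frac{1}{-24203} = - \frac{1}{24203}$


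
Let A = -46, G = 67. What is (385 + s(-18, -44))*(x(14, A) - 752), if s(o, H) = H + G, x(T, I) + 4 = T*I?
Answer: -571200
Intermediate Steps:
x(T, I) = -4 + I*T (x(T, I) = -4 + T*I = -4 + I*T)
s(o, H) = 67 + H (s(o, H) = H + 67 = 67 + H)
(385 + s(-18, -44))*(x(14, A) - 752) = (385 + (67 - 44))*((-4 - 46*14) - 752) = (385 + 23)*((-4 - 644) - 752) = 408*(-648 - 752) = 408*(-1400) = -571200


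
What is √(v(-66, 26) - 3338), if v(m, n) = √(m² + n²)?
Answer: √(-3338 + 2*√1258) ≈ 57.158*I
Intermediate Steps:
√(v(-66, 26) - 3338) = √(√((-66)² + 26²) - 3338) = √(√(4356 + 676) - 3338) = √(√5032 - 3338) = √(2*√1258 - 3338) = √(-3338 + 2*√1258)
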